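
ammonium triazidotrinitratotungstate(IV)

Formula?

(NH4)2[W(N3)3(NO3)3]

Ligands: 3 azido (N3, -1), 3 nitrato (NO3, -1). Ligand charge sum = -6.
With W in oxidation state +4, the complex ion is [W...]^2−.
Charge balance with ammonium (+1) requires 1 complex ion per 2 ammonium.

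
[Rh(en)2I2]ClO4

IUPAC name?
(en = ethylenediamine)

The 1 perchlorate counter-ion carries a total charge of -1, so each complex ion is 1+.
Ligand charges: 2×ethylenediamine (neutral), 2×iodo (-1 each); total -2. So Rh + (-2) = 1+, giving Rh = +3.
Ligands are named alphabetically: ethylenediamine before iodo.

bis(ethylenediamine)diiodorhodium(III) perchlorate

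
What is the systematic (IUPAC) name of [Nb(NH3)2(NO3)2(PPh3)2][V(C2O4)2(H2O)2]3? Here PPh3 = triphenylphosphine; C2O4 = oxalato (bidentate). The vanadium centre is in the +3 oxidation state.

Both ions are complex: the cation is named first with the plain metal name, the anion second with the -ate form; each ion's ligands are alphabetised independently.
V is given as +3; the anion's ligand charges sum to -4, so the complex anion is 1−.
With 3 anions per cation, the cation must be 3×1 = 3+.
Cation: ligand charges sum to -2; for the ion to be 3+, Nb = +5.

diamminedinitratobis(triphenylphosphine)niobium(V) diaquadioxalatovanadate(III)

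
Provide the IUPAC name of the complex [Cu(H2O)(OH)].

There is no counter-ion, so the complex is neutral overall.
Ligand charges: 1×aqua (neutral), 1×hydroxo (-1 each); total -1. So Cu + (-1) = 0, giving Cu = +1.
Ligands are named alphabetically: aqua before hydroxo.

aquahydroxocopper(I)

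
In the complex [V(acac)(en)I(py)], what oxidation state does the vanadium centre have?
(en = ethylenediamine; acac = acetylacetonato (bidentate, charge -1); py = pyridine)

+2

No counter-ion: the bracketed complex is neutral.
Ligand charges: 1×I = -1; 1×en neutral; 1×acac = -1; 1×py neutral; sum -2.
V + (-2) = 0 ⇒ V is +2.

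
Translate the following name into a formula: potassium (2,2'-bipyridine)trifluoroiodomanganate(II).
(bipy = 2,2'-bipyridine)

Ligands: 1 2,2'-bipyridine (bipy, neutral), 1 iodo (I, -1), 3 fluoro (F, -1). Ligand charge sum = -4.
Charge balance with potassium (+1) requires 1 complex ion per 2 potassium.

K2[Mn(bipy)F3I]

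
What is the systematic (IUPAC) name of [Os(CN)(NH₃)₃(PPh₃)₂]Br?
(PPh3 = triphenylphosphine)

The 1 bromide counter-ion carries a total charge of -1, so each complex ion is 1+.
Ligand charges: 3×ammine (neutral), 2×triphenylphosphine (neutral), 1×cyano (-1 each); total -1. So Os + (-1) = 1+, giving Os = +2.
Ligands are named alphabetically: ammine before cyano before triphenylphosphine.

triamminecyanobis(triphenylphosphine)osmium(II) bromide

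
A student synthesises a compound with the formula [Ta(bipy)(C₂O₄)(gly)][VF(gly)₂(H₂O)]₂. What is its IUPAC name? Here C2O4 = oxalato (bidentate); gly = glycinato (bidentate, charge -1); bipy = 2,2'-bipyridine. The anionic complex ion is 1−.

(2,2'-bipyridine)(glycinato)oxalatotantalum(V) aquafluorobis(glycinato)vanadate(II)

The complex anion is given as 1−; its ligand charges sum to -3, so V = +2.
With 2 anions per cation, the cation must be 2×1 = 2+.
Cation: ligand charges sum to -3; for the ion to be 2+, Ta = +5.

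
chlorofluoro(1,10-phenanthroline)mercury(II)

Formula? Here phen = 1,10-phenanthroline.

Ligands: 1 1,10-phenanthroline (phen, neutral), 1 chloro (Cl, -1), 1 fluoro (F, -1). Ligand charge sum = -2.
With Hg in oxidation state +2, the complex ion is [Hg...].

[HgClF(phen)]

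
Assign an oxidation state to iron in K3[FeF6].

3 potassium outside the brackets (+1 each) → the complex ion is 3−.
Ligand charges: 6×F = -6; sum -6.
Fe + (-6) = 3− ⇒ Fe is +3.

+3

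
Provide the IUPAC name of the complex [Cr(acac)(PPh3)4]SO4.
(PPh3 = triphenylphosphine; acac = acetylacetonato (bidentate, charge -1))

The 1 sulfate counter-ion carries a total charge of -2, so each complex ion is 2+.
Ligand charges: 4×triphenylphosphine (neutral), 1×acetylacetonato (-1 each); total -1. So Cr + (-1) = 2+, giving Cr = +3.
Ligands are named alphabetically: acetylacetonato before triphenylphosphine.

(acetylacetonato)tetrakis(triphenylphosphine)chromium(III) sulfate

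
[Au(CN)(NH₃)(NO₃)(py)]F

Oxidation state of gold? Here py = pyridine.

1 fluoride outside the brackets (-1 each) → the complex ion is 1+.
Ligand charges: 1×py neutral; 1×NH3 neutral; 1×CN = -1; 1×NO3 = -1; sum -2.
Au + (-2) = 1+ ⇒ Au is +3.

+3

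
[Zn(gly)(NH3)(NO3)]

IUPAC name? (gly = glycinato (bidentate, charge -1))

There is no counter-ion, so the complex is neutral overall.
Ligand charges: 1×ammine (neutral), 1×nitrato (-1 each), 1×glycinato (-1 each); total -2. So Zn + (-2) = 0, giving Zn = +2.
Ligands are named alphabetically: ammine before glycinato before nitrato.

ammine(glycinato)nitratozinc(II)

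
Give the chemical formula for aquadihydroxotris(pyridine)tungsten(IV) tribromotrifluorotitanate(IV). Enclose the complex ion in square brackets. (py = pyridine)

[W(H2O)(OH)2(py)3][TiBr3F3]

Cation [W…]: ligand charges -2, W(IV) ⇒ ion charge 2+.
Anion [Ti…]: ligand charges -6, Ti(IV) ⇒ ion charge 2−.
One 2+ cation balances one 2− anion.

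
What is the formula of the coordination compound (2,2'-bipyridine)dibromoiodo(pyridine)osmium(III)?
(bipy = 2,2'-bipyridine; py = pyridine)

Ligands: 2 bromo (Br, -1), 1 2,2'-bipyridine (bipy, neutral), 1 pyridine (py, neutral), 1 iodo (I, -1). Ligand charge sum = -3.
With Os in oxidation state +3, the complex ion is [Os...].

[Os(bipy)Br2I(py)]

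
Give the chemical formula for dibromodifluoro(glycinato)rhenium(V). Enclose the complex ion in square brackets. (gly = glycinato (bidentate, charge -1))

Ligands: 2 fluoro (F, -1), 1 glycinato (gly, -1), 2 bromo (Br, -1). Ligand charge sum = -5.
With Re in oxidation state +5, the complex ion is [Re...].

[ReBr2F2(gly)]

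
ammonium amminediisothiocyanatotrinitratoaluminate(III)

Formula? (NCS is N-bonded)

Ligands: 3 nitrato (NO3, -1), 2 isothiocyanato (NCS, -1), 1 ammine (NH3, neutral). Ligand charge sum = -5.
With Al in oxidation state +3, the complex ion is [Al...]^2−.
Charge balance with ammonium (+1) requires 1 complex ion per 2 ammonium.

(NH4)2[Al(NCS)2(NH3)(NO3)3]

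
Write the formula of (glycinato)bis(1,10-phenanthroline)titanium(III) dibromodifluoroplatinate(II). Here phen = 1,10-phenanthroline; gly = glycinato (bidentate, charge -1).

[Ti(gly)(phen)2][PtBr2F2]

Cation [Ti…]: ligand charges -1, Ti(III) ⇒ ion charge 2+.
Anion [Pt…]: ligand charges -4, Pt(II) ⇒ ion charge 2−.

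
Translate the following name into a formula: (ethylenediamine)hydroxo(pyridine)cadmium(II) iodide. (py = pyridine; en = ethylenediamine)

Ligands: 1 hydroxo (OH, -1), 1 pyridine (py, neutral), 1 ethylenediamine (en, neutral). Ligand charge sum = -1.
With Cd in oxidation state +2, the complex ion is [Cd...]^1+.
Charge balance with iodide (-1) requires 1 complex ion per 1 iodide.

[Cd(en)(OH)(py)]I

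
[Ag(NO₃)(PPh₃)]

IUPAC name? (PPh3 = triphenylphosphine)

There is no counter-ion, so the complex is neutral overall.
Ligand charges: 1×nitrato (-1 each), 1×triphenylphosphine (neutral); total -1. So Ag + (-1) = 0, giving Ag = +1.
Ligands are named alphabetically: nitrato before triphenylphosphine.

nitrato(triphenylphosphine)silver(I)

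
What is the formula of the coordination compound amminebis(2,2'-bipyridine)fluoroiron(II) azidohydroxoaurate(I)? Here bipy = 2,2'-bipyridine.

[Fe(bipy)2F(NH3)][Au(N3)(OH)]

Cation [Fe…]: ligand charges -1, Fe(II) ⇒ ion charge 1+.
Anion [Au…]: ligand charges -2, Au(I) ⇒ ion charge 1−.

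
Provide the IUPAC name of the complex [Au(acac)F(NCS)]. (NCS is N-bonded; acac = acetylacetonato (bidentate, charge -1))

(acetylacetonato)fluoroisothiocyanatogold(III)

There is no counter-ion, so the complex is neutral overall.
Ligand charges: 1×isothiocyanato (-1 each), 1×acetylacetonato (-1 each), 1×fluoro (-1 each); total -3. So Au + (-3) = 0, giving Au = +3.
Ligands are named alphabetically: acetylacetonato before fluoro before isothiocyanato.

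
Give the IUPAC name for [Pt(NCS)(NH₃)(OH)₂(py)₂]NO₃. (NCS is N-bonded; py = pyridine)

The 1 nitrate counter-ion carries a total charge of -1, so each complex ion is 1+.
Ligand charges: 1×ammine (neutral), 1×isothiocyanato (-1 each), 2×hydroxo (-1 each), 2×pyridine (neutral); total -3. So Pt + (-3) = 1+, giving Pt = +4.
Ligands are named alphabetically: ammine before hydroxo before isothiocyanato before pyridine.

amminedihydroxoisothiocyanatobis(pyridine)platinum(IV) nitrate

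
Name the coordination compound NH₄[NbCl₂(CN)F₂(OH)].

ammonium dichlorocyanodifluorohydroxoniobate(V)

The 1 ammonium counter-ion carries a total charge of +1, so each complex ion is 1−.
Ligand charges: 2×chloro (-1 each), 1×cyano (-1 each), 1×hydroxo (-1 each), 2×fluoro (-1 each); total -6. So Nb + (-6) = 1−, giving Nb = +5.
The complex ion is anionic, so niobium takes the -ate form niobate(V).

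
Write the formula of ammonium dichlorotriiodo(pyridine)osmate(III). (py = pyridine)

Ligands: 3 iodo (I, -1), 1 pyridine (py, neutral), 2 chloro (Cl, -1). Ligand charge sum = -5.
With Os in oxidation state +3, the complex ion is [Os...]^2−.
Charge balance with ammonium (+1) requires 1 complex ion per 2 ammonium.

(NH4)2[OsCl2I3(py)]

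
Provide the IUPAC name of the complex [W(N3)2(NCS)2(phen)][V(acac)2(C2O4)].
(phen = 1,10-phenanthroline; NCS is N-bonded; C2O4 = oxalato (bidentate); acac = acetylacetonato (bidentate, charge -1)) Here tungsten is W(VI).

diazidodiisothiocyanato(1,10-phenanthroline)tungsten(VI) bis(acetylacetonato)oxalatovanadate(II)

Both ions are complex: the cation is named first with the plain metal name, the anion second with the -ate form; each ion's ligands are alphabetised independently.
W is given as +6; the cation's ligand charges sum to -4, so the complex cation is 2+.
A 1:1 salt means the anion carries the equal and opposite charge, 2−.
Anion: ligand charges sum to -4; for the ion to be 2−, V = +2.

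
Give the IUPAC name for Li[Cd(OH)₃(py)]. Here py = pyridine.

The 1 lithium counter-ion carries a total charge of +1, so each complex ion is 1−.
Ligand charges: 3×hydroxo (-1 each), 1×pyridine (neutral); total -3. So Cd + (-3) = 1−, giving Cd = +2.
Ligands are named alphabetically: hydroxo before pyridine.
The complex ion is anionic, so cadmium takes the -ate form cadmate(II).

lithium trihydroxo(pyridine)cadmate(II)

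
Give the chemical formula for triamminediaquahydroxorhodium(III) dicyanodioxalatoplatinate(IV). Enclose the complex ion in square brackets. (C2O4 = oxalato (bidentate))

[Rh(H2O)2(NH3)3(OH)][Pt(C2O4)2(CN)2]

Cation [Rh…]: ligand charges -1, Rh(III) ⇒ ion charge 2+.
Anion [Pt…]: ligand charges -6, Pt(IV) ⇒ ion charge 2−.
One 2+ cation balances one 2− anion.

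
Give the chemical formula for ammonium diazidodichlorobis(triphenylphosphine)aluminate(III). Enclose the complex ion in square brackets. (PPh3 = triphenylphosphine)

Ligands: 2 triphenylphosphine (PPh3, neutral), 2 chloro (Cl, -1), 2 azido (N3, -1). Ligand charge sum = -4.
With Al in oxidation state +3, the complex ion is [Al...]^1−.
Charge balance with ammonium (+1) requires 1 complex ion per 1 ammonium.

NH4[AlCl2(N3)2(PPh3)2]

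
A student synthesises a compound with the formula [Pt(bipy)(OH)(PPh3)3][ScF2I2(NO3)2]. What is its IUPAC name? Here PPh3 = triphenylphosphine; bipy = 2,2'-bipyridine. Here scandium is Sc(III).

(2,2'-bipyridine)hydroxotris(triphenylphosphine)platinum(IV) difluorodiiododinitratoscandate(III)

Sc is given as +3; the anion's ligand charges sum to -6, so the complex anion is 3−.
A 1:1 salt means the cation carries the equal and opposite charge, 3+.
Cation: ligand charges sum to -1; for the ion to be 3+, Pt = +4.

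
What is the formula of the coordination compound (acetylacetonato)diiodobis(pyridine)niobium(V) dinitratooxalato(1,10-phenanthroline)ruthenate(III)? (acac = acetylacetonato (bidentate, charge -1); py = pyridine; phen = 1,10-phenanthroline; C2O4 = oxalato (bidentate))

Cation [Nb…]: ligand charges -3, Nb(V) ⇒ ion charge 2+.
Anion [Ru…]: ligand charges -4, Ru(III) ⇒ ion charge 1−.

[Nb(acac)I2(py)2][Ru(C2O4)(NO3)2(phen)]2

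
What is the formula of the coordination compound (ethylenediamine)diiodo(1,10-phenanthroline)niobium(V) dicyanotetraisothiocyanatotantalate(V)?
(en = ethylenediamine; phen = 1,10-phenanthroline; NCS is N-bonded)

[Nb(en)I2(phen)][Ta(CN)2(NCS)4]3

Cation [Nb…]: ligand charges -2, Nb(V) ⇒ ion charge 3+.
Anion [Ta…]: ligand charges -6, Ta(V) ⇒ ion charge 1−.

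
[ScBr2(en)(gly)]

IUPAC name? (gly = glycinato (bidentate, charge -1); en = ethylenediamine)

There is no counter-ion, so the complex is neutral overall.
Ligand charges: 1×glycinato (-1 each), 1×ethylenediamine (neutral), 2×bromo (-1 each); total -3. So Sc + (-3) = 0, giving Sc = +3.
Ligands are named alphabetically: bromo before ethylenediamine before glycinato.

dibromo(ethylenediamine)(glycinato)scandium(III)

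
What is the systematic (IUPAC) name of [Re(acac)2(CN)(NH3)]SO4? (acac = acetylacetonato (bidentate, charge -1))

The 1 sulfate counter-ion carries a total charge of -2, so each complex ion is 2+.
Ligand charges: 1×ammine (neutral), 1×cyano (-1 each), 2×acetylacetonato (-1 each); total -3. So Re + (-3) = 2+, giving Re = +5.
Ligands are named alphabetically: acetylacetonato before ammine before cyano.

bis(acetylacetonato)amminecyanorhenium(V) sulfate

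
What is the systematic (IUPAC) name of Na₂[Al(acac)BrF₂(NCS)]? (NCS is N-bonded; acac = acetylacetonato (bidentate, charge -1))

sodium (acetylacetonato)bromodifluoroisothiocyanatoaluminate(III)

The 2 sodium counter-ions carry a total charge of +2, so each complex ion is 2−.
Ligand charges: 1×bromo (-1 each), 1×isothiocyanato (-1 each), 1×acetylacetonato (-1 each), 2×fluoro (-1 each); total -5. So Al + (-5) = 2−, giving Al = +3.
The complex ion is anionic, so aluminium takes the -ate form aluminate(III).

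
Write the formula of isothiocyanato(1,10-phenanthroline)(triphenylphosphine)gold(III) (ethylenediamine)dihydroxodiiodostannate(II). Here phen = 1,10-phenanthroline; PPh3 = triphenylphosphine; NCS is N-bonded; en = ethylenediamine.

[Au(NCS)(phen)(PPh3)][Sn(en)I2(OH)2]

Cation [Au…]: ligand charges -1, Au(III) ⇒ ion charge 2+.
Anion [Sn…]: ligand charges -4, Sn(II) ⇒ ion charge 2−.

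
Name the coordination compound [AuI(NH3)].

There is no counter-ion, so the complex is neutral overall.
Ligand charges: 1×ammine (neutral), 1×iodo (-1 each); total -1. So Au + (-1) = 0, giving Au = +1.
Ligands are named alphabetically: ammine before iodo.

ammineiodogold(I)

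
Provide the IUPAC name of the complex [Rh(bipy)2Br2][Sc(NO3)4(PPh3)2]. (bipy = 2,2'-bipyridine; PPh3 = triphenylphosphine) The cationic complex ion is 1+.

Both ions are complex: the cation is named first with the plain metal name, the anion second with the -ate form; each ion's ligands are alphabetised independently.
The complex cation is given as 1+; its ligand charges sum to -2, so Rh = +3.
A 1:1 salt means the anion carries the equal and opposite charge, 1−.
Anion: ligand charges sum to -4; for the ion to be 1−, Sc = +3.

bis(2,2'-bipyridine)dibromorhodium(III) tetranitratobis(triphenylphosphine)scandate(III)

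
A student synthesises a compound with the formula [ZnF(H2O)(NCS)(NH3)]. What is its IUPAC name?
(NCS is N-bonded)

There is no counter-ion, so the complex is neutral overall.
Ligand charges: 1×aqua (neutral), 1×ammine (neutral), 1×isothiocyanato (-1 each), 1×fluoro (-1 each); total -2. So Zn + (-2) = 0, giving Zn = +2.
Ligands are named alphabetically: ammine before aqua before fluoro before isothiocyanato.

ammineaquafluoroisothiocyanatozinc(II)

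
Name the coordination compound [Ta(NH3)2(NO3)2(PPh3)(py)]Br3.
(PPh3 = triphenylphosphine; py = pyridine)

The 3 bromide counter-ions carry a total charge of -3, so each complex ion is 3+.
Ligand charges: 1×triphenylphosphine (neutral), 1×pyridine (neutral), 2×nitrato (-1 each), 2×ammine (neutral); total -2. So Ta + (-2) = 3+, giving Ta = +5.
Ligands are named alphabetically: ammine before nitrato before pyridine before triphenylphosphine.

diamminedinitrato(pyridine)(triphenylphosphine)tantalum(V) bromide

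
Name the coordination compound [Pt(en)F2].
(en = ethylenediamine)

(ethylenediamine)difluoroplatinum(II)

There is no counter-ion, so the complex is neutral overall.
Ligand charges: 1×ethylenediamine (neutral), 2×fluoro (-1 each); total -2. So Pt + (-2) = 0, giving Pt = +2.
Ligands are named alphabetically: ethylenediamine before fluoro.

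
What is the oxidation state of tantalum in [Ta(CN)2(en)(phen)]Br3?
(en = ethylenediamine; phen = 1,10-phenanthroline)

+5

3 bromide outside the brackets (-1 each) → the complex ion is 3+.
Ligand charges: 1×en neutral; 1×phen neutral; 2×CN = -2; sum -2.
Ta + (-2) = 3+ ⇒ Ta is +5.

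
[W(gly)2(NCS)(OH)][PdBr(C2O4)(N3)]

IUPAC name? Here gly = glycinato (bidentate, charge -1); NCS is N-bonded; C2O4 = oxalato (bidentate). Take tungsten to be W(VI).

Both ions are complex: the cation is named first with the plain metal name, the anion second with the -ate form; each ion's ligands are alphabetised independently.
W is given as +6; the cation's ligand charges sum to -4, so the complex cation is 2+.
A 1:1 salt means the anion carries the equal and opposite charge, 2−.
Anion: ligand charges sum to -4; for the ion to be 2−, Pd = +2.

bis(glycinato)hydroxoisothiocyanatotungsten(VI) azidobromooxalatopalladate(II)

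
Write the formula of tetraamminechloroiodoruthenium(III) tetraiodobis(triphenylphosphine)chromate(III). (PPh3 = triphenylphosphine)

[RuClI(NH3)4][CrI4(PPh3)2]

Cation [Ru…]: ligand charges -2, Ru(III) ⇒ ion charge 1+.
Anion [Cr…]: ligand charges -4, Cr(III) ⇒ ion charge 1−.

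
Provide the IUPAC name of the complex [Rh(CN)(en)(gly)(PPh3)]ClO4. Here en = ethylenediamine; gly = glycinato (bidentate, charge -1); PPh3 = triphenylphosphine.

cyano(ethylenediamine)(glycinato)(triphenylphosphine)rhodium(III) perchlorate

The 1 perchlorate counter-ion carries a total charge of -1, so each complex ion is 1+.
Ligand charges: 1×ethylenediamine (neutral), 1×cyano (-1 each), 1×glycinato (-1 each), 1×triphenylphosphine (neutral); total -2. So Rh + (-2) = 1+, giving Rh = +3.
Ligands are named alphabetically: cyano before ethylenediamine before glycinato before triphenylphosphine.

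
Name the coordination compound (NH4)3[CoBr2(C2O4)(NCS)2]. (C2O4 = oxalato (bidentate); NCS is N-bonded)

The 3 ammonium counter-ions carry a total charge of +3, so each complex ion is 3−.
Ligand charges: 2×bromo (-1 each), 1×oxalato (-2 each), 2×isothiocyanato (-1 each); total -6. So Co + (-6) = 3−, giving Co = +3.
The complex ion is anionic, so cobalt takes the -ate form cobaltate(III).

ammonium dibromodiisothiocyanatooxalatocobaltate(III)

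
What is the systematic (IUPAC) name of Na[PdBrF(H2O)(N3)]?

The 1 sodium counter-ion carries a total charge of +1, so each complex ion is 1−.
Ligand charges: 1×azido (-1 each), 1×fluoro (-1 each), 1×aqua (neutral), 1×bromo (-1 each); total -3. So Pd + (-3) = 1−, giving Pd = +2.
The complex ion is anionic, so palladium takes the -ate form palladate(II).

sodium aquaazidobromofluoropalladate(II)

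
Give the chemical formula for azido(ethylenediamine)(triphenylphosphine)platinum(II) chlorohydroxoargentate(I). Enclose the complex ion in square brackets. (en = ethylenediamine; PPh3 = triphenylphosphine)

Cation [Pt…]: ligand charges -1, Pt(II) ⇒ ion charge 1+.
Anion [Ag…]: ligand charges -2, Ag(I) ⇒ ion charge 1−.
One 1+ cation balances one 1− anion.

[Pt(en)(N3)(PPh3)][AgCl(OH)]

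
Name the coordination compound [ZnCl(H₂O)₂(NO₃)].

diaquachloronitratozinc(II)

There is no counter-ion, so the complex is neutral overall.
Ligand charges: 1×nitrato (-1 each), 2×aqua (neutral), 1×chloro (-1 each); total -2. So Zn + (-2) = 0, giving Zn = +2.
Ligands are named alphabetically: aqua before chloro before nitrato.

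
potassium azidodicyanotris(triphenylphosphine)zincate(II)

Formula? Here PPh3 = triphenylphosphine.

Ligands: 1 azido (N3, -1), 3 triphenylphosphine (PPh3, neutral), 2 cyano (CN, -1). Ligand charge sum = -3.
With Zn in oxidation state +2, the complex ion is [Zn...]^1−.
Charge balance with potassium (+1) requires 1 complex ion per 1 potassium.

K[Zn(CN)2(N3)(PPh3)3]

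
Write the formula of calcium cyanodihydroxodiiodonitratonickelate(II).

Ca2[Ni(CN)I2(NO3)(OH)2]

Ligands: 2 iodo (I, -1), 1 cyano (CN, -1), 2 hydroxo (OH, -1), 1 nitrato (NO3, -1). Ligand charge sum = -6.
With Ni in oxidation state +2, the complex ion is [Ni...]^4−.
Charge balance with calcium (+2) requires 1 complex ion per 2 calcium.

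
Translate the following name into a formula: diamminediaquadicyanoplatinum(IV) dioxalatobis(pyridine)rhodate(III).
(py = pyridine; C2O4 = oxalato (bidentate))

[Pt(CN)2(H2O)2(NH3)2][Rh(C2O4)2(py)2]2

Cation [Pt…]: ligand charges -2, Pt(IV) ⇒ ion charge 2+.
Anion [Rh…]: ligand charges -4, Rh(III) ⇒ ion charge 1−.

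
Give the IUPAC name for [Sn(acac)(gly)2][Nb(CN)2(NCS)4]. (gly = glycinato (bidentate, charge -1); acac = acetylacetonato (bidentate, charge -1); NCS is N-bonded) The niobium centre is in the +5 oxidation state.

(acetylacetonato)bis(glycinato)tin(IV) dicyanotetraisothiocyanatoniobate(V)

Nb is given as +5; the anion's ligand charges sum to -6, so the complex anion is 1−.
A 1:1 salt means the cation carries the equal and opposite charge, 1+.
Cation: ligand charges sum to -3; for the ion to be 1+, Sn = +4.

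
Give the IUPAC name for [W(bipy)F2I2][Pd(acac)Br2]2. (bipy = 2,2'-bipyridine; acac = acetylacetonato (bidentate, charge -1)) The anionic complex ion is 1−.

(2,2'-bipyridine)difluorodiiodotungsten(VI) (acetylacetonato)dibromopalladate(II)

Both ions are complex: the cation is named first with the plain metal name, the anion second with the -ate form; each ion's ligands are alphabetised independently.
The complex anion is given as 1−; its ligand charges sum to -3, so Pd = +2.
With 2 anions per cation, the cation must be 2×1 = 2+.
Cation: ligand charges sum to -4; for the ion to be 2+, W = +6.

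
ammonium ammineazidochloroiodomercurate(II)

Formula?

NH4[HgClI(N3)(NH3)]

Ligands: 1 chloro (Cl, -1), 1 azido (N3, -1), 1 ammine (NH3, neutral), 1 iodo (I, -1). Ligand charge sum = -3.
With Hg in oxidation state +2, the complex ion is [Hg...]^1−.
Charge balance with ammonium (+1) requires 1 complex ion per 1 ammonium.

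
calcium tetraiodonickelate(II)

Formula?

Ca[NiI4]

Ligands: 4 iodo (I, -1). Ligand charge sum = -4.
With Ni in oxidation state +2, the complex ion is [Ni...]^2−.
Charge balance with calcium (+2) requires 1 complex ion per 1 calcium.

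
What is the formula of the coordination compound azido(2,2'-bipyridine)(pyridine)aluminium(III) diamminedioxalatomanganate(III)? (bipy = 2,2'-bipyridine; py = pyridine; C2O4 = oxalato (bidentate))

Cation [Al…]: ligand charges -1, Al(III) ⇒ ion charge 2+.
Anion [Mn…]: ligand charges -4, Mn(III) ⇒ ion charge 1−.

[Al(bipy)(N3)(py)][Mn(C2O4)2(NH3)2]2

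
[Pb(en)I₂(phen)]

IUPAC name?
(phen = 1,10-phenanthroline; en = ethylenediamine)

There is no counter-ion, so the complex is neutral overall.
Ligand charges: 1×1,10-phenanthroline (neutral), 1×ethylenediamine (neutral), 2×iodo (-1 each); total -2. So Pb + (-2) = 0, giving Pb = +2.
Ligands are named alphabetically: ethylenediamine before iodo before phenanthroline.

(ethylenediamine)diiodo(1,10-phenanthroline)lead(II)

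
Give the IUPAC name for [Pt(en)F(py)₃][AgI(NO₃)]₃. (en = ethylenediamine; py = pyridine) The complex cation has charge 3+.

(ethylenediamine)fluorotris(pyridine)platinum(IV) iodonitratoargentate(I)

The complex cation is given as 3+; its ligand charges sum to -1, so Pt = +4.
With 3 anions per cation, each anion must be 3/3 = 1−.
Anion: ligand charges sum to -2; for the ion to be 1−, Ag = +1.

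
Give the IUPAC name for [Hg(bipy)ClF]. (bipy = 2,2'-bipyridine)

There is no counter-ion, so the complex is neutral overall.
Ligand charges: 1×fluoro (-1 each), 1×chloro (-1 each), 1×2,2'-bipyridine (neutral); total -2. So Hg + (-2) = 0, giving Hg = +2.
Ligands are named alphabetically: bipyridine before chloro before fluoro.

(2,2'-bipyridine)chlorofluoromercury(II)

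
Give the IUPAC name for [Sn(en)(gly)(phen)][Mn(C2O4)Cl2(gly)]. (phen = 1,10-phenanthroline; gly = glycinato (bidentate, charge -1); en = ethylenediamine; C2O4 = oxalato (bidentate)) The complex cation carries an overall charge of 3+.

(ethylenediamine)(glycinato)(1,10-phenanthroline)tin(IV) dichloro(glycinato)oxalatomanganate(II)

The complex cation is given as 3+; its ligand charges sum to -1, so Sn = +4.
A 1:1 salt means the anion carries the equal and opposite charge, 3−.
Anion: ligand charges sum to -5; for the ion to be 3−, Mn = +2.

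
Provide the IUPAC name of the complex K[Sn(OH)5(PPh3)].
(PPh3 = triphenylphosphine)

potassium pentahydroxo(triphenylphosphine)stannate(IV)

The 1 potassium counter-ion carries a total charge of +1, so each complex ion is 1−.
Ligand charges: 1×triphenylphosphine (neutral), 5×hydroxo (-1 each); total -5. So Sn + (-5) = 1−, giving Sn = +4.
The complex ion is anionic, so tin takes the -ate form stannate(IV).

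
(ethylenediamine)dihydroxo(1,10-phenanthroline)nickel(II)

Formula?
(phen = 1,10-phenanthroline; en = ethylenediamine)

[Ni(en)(OH)2(phen)]

Ligands: 2 hydroxo (OH, -1), 1 1,10-phenanthroline (phen, neutral), 1 ethylenediamine (en, neutral). Ligand charge sum = -2.
With Ni in oxidation state +2, the complex ion is [Ni...].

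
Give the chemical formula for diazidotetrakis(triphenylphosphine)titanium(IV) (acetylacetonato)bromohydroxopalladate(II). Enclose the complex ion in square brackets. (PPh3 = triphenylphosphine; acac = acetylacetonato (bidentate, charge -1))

Cation [Ti…]: ligand charges -2, Ti(IV) ⇒ ion charge 2+.
Anion [Pd…]: ligand charges -3, Pd(II) ⇒ ion charge 1−.
One 2+ cation requires 2 of the 1− anion.

[Ti(N3)2(PPh3)4][Pd(acac)Br(OH)]2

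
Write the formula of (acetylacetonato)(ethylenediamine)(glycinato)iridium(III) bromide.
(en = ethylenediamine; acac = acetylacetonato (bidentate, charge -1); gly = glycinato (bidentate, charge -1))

Ligands: 1 ethylenediamine (en, neutral), 1 acetylacetonato (acac, -1), 1 glycinato (gly, -1). Ligand charge sum = -2.
With Ir in oxidation state +3, the complex ion is [Ir...]^1+.
Charge balance with bromide (-1) requires 1 complex ion per 1 bromide.

[Ir(acac)(en)(gly)]Br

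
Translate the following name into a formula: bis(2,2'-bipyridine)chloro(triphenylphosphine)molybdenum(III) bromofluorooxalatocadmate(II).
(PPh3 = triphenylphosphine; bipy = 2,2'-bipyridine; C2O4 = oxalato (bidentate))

Cation [Mo…]: ligand charges -1, Mo(III) ⇒ ion charge 2+.
Anion [Cd…]: ligand charges -4, Cd(II) ⇒ ion charge 2−.
One 2+ cation balances one 2− anion.

[Mo(bipy)2Cl(PPh3)][CdBr(C2O4)F]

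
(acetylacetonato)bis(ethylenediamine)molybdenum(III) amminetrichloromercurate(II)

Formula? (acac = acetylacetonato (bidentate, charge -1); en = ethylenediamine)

Cation [Mo…]: ligand charges -1, Mo(III) ⇒ ion charge 2+.
Anion [Hg…]: ligand charges -3, Hg(II) ⇒ ion charge 1−.
One 2+ cation requires 2 of the 1− anion.

[Mo(acac)(en)2][HgCl3(NH3)]2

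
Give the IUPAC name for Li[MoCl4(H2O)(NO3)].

lithium aquatetrachloronitratomolybdate(IV)

The 1 lithium counter-ion carries a total charge of +1, so each complex ion is 1−.
Ligand charges: 1×aqua (neutral), 1×nitrato (-1 each), 4×chloro (-1 each); total -5. So Mo + (-5) = 1−, giving Mo = +4.
Ligands are named alphabetically: aqua before chloro before nitrato.
The complex ion is anionic, so molybdenum takes the -ate form molybdate(IV).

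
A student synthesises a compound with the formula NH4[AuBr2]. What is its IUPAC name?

ammonium dibromoaurate(I)

The 1 ammonium counter-ion carries a total charge of +1, so each complex ion is 1−.
Ligand charges: 2×bromo (-1 each); total -2. So Au + (-2) = 1−, giving Au = +1.
The complex ion is anionic, so gold takes the -ate form aurate(I).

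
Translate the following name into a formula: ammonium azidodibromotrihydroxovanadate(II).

Ligands: 3 hydroxo (OH, -1), 2 bromo (Br, -1), 1 azido (N3, -1). Ligand charge sum = -6.
With V in oxidation state +2, the complex ion is [V...]^4−.
Charge balance with ammonium (+1) requires 1 complex ion per 4 ammonium.

(NH4)4[VBr2(N3)(OH)3]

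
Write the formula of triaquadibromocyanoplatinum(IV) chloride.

[PtBr2(CN)(H2O)3]Cl

Ligands: 2 bromo (Br, -1), 3 aqua (H2O, neutral), 1 cyano (CN, -1). Ligand charge sum = -3.
With Pt in oxidation state +4, the complex ion is [Pt...]^1+.
Charge balance with chloride (-1) requires 1 complex ion per 1 chloride.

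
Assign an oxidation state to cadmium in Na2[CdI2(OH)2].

+2

2 sodium outside the brackets (+1 each) → the complex ion is 2−.
Ligand charges: 2×I = -2; 2×OH = -2; sum -4.
Cd + (-4) = 2− ⇒ Cd is +2.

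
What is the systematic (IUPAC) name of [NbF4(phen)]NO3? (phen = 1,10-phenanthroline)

The 1 nitrate counter-ion carries a total charge of -1, so each complex ion is 1+.
Ligand charges: 4×fluoro (-1 each), 1×1,10-phenanthroline (neutral); total -4. So Nb + (-4) = 1+, giving Nb = +5.
Ligands are named alphabetically: fluoro before phenanthroline.

tetrafluoro(1,10-phenanthroline)niobium(V) nitrate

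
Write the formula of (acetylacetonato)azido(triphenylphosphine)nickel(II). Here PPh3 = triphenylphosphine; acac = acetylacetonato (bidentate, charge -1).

Ligands: 1 triphenylphosphine (PPh3, neutral), 1 azido (N3, -1), 1 acetylacetonato (acac, -1). Ligand charge sum = -2.
With Ni in oxidation state +2, the complex ion is [Ni...].

[Ni(acac)(N3)(PPh3)]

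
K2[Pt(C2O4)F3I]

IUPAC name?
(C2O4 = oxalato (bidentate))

The 2 potassium counter-ions carry a total charge of +2, so each complex ion is 2−.
Ligand charges: 1×iodo (-1 each), 1×oxalato (-2 each), 3×fluoro (-1 each); total -6. So Pt + (-6) = 2−, giving Pt = +4.
The complex ion is anionic, so platinum takes the -ate form platinate(IV).

potassium trifluoroiodooxalatoplatinate(IV)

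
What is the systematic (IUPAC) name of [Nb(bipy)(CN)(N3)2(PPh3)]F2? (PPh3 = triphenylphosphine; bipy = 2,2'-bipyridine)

diazido(2,2'-bipyridine)cyano(triphenylphosphine)niobium(V) fluoride

The 2 fluoride counter-ions carry a total charge of -2, so each complex ion is 2+.
Ligand charges: 2×azido (-1 each), 1×triphenylphosphine (neutral), 1×cyano (-1 each), 1×2,2'-bipyridine (neutral); total -3. So Nb + (-3) = 2+, giving Nb = +5.
Ligands are named alphabetically: azido before bipyridine before cyano before triphenylphosphine.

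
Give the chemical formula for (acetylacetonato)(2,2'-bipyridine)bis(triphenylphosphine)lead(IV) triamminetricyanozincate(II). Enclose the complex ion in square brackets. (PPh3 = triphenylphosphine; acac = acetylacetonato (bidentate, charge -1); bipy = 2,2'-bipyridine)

Cation [Pb…]: ligand charges -1, Pb(IV) ⇒ ion charge 3+.
Anion [Zn…]: ligand charges -3, Zn(II) ⇒ ion charge 1−.

[Pb(acac)(bipy)(PPh3)2][Zn(CN)3(NH3)3]3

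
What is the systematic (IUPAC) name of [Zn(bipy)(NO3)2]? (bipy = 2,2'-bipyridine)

There is no counter-ion, so the complex is neutral overall.
Ligand charges: 2×nitrato (-1 each), 1×2,2'-bipyridine (neutral); total -2. So Zn + (-2) = 0, giving Zn = +2.
Ligands are named alphabetically: bipyridine before nitrato.

(2,2'-bipyridine)dinitratozinc(II)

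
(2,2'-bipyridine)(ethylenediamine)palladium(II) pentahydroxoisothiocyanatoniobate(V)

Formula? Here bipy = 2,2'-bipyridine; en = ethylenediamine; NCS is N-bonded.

Cation [Pd…]: ligand charges 0, Pd(II) ⇒ ion charge 2+.
Anion [Nb…]: ligand charges -6, Nb(V) ⇒ ion charge 1−.

[Pd(bipy)(en)][Nb(NCS)(OH)5]2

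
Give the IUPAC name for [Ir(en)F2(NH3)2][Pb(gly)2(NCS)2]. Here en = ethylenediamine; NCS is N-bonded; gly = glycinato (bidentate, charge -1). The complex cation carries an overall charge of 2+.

diammine(ethylenediamine)difluoroiridium(IV) bis(glycinato)diisothiocyanatoplumbate(II)

Both ions are complex: the cation is named first with the plain metal name, the anion second with the -ate form; each ion's ligands are alphabetised independently.
The complex cation is given as 2+; its ligand charges sum to -2, so Ir = +4.
A 1:1 salt means the anion carries the equal and opposite charge, 2−.
Anion: ligand charges sum to -4; for the ion to be 2−, Pb = +2.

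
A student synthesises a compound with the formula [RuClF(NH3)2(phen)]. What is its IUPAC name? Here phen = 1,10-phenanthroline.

There is no counter-ion, so the complex is neutral overall.
Ligand charges: 2×ammine (neutral), 1×fluoro (-1 each), 1×1,10-phenanthroline (neutral), 1×chloro (-1 each); total -2. So Ru + (-2) = 0, giving Ru = +2.
Ligands are named alphabetically: ammine before chloro before fluoro before phenanthroline.

diamminechlorofluoro(1,10-phenanthroline)ruthenium(II)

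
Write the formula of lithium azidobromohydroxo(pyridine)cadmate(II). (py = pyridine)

Ligands: 1 azido (N3, -1), 1 pyridine (py, neutral), 1 hydroxo (OH, -1), 1 bromo (Br, -1). Ligand charge sum = -3.
Charge balance with lithium (+1) requires 1 complex ion per 1 lithium.

Li[CdBr(N3)(OH)(py)]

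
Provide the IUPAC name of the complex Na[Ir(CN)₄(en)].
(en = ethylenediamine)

sodium tetracyano(ethylenediamine)iridate(III)

The 1 sodium counter-ion carries a total charge of +1, so each complex ion is 1−.
Ligand charges: 4×cyano (-1 each), 1×ethylenediamine (neutral); total -4. So Ir + (-4) = 1−, giving Ir = +3.
Ligands are named alphabetically: cyano before ethylenediamine.
The complex ion is anionic, so iridium takes the -ate form iridate(III).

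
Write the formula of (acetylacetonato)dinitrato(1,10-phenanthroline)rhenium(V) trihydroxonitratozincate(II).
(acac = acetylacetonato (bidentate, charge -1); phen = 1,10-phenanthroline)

[Re(acac)(NO3)2(phen)][Zn(NO3)(OH)3]

Cation [Re…]: ligand charges -3, Re(V) ⇒ ion charge 2+.
Anion [Zn…]: ligand charges -4, Zn(II) ⇒ ion charge 2−.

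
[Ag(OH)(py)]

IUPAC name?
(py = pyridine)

hydroxo(pyridine)silver(I)

There is no counter-ion, so the complex is neutral overall.
Ligand charges: 1×hydroxo (-1 each), 1×pyridine (neutral); total -1. So Ag + (-1) = 0, giving Ag = +1.
Ligands are named alphabetically: hydroxo before pyridine.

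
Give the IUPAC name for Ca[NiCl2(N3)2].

calcium diazidodichloronickelate(II)

The 1 calcium counter-ion carries a total charge of +2, so each complex ion is 2−.
Ligand charges: 2×azido (-1 each), 2×chloro (-1 each); total -4. So Ni + (-4) = 2−, giving Ni = +2.
Ligands are named alphabetically: azido before chloro.
The complex ion is anionic, so nickel takes the -ate form nickelate(II).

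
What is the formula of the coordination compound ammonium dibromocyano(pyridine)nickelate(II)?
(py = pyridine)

Ligands: 1 pyridine (py, neutral), 1 cyano (CN, -1), 2 bromo (Br, -1). Ligand charge sum = -3.
With Ni in oxidation state +2, the complex ion is [Ni...]^1−.
Charge balance with ammonium (+1) requires 1 complex ion per 1 ammonium.

NH4[NiBr2(CN)(py)]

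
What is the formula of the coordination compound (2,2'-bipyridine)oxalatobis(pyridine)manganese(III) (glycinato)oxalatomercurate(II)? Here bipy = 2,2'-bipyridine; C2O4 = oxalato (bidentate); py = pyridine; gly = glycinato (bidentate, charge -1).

Cation [Mn…]: ligand charges -2, Mn(III) ⇒ ion charge 1+.
Anion [Hg…]: ligand charges -3, Hg(II) ⇒ ion charge 1−.
One 1+ cation balances one 1− anion.

[Mn(bipy)(C2O4)(py)2][Hg(C2O4)(gly)]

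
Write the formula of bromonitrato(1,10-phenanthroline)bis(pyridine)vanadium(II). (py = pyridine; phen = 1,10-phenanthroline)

[VBr(NO3)(phen)(py)2]

Ligands: 2 pyridine (py, neutral), 1 bromo (Br, -1), 1 nitrato (NO3, -1), 1 1,10-phenanthroline (phen, neutral). Ligand charge sum = -2.
With V in oxidation state +2, the complex ion is [V...].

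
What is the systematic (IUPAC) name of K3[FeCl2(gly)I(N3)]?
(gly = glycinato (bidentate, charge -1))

potassium azidodichloro(glycinato)iodoferrate(II)

The 3 potassium counter-ions carry a total charge of +3, so each complex ion is 3−.
Ligand charges: 1×glycinato (-1 each), 2×chloro (-1 each), 1×azido (-1 each), 1×iodo (-1 each); total -5. So Fe + (-5) = 3−, giving Fe = +2.
Ligands are named alphabetically: azido before chloro before glycinato before iodo.
The complex ion is anionic, so iron takes the -ate form ferrate(II).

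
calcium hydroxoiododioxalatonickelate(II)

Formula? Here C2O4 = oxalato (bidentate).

Ligands: 2 oxalato (C2O4, -2), 1 iodo (I, -1), 1 hydroxo (OH, -1). Ligand charge sum = -6.
With Ni in oxidation state +2, the complex ion is [Ni...]^4−.
Charge balance with calcium (+2) requires 1 complex ion per 2 calcium.

Ca2[Ni(C2O4)2I(OH)]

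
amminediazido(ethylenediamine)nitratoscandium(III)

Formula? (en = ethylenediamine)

Ligands: 1 ammine (NH3, neutral), 1 nitrato (NO3, -1), 1 ethylenediamine (en, neutral), 2 azido (N3, -1). Ligand charge sum = -3.
With Sc in oxidation state +3, the complex ion is [Sc...].

[Sc(en)(N3)2(NH3)(NO3)]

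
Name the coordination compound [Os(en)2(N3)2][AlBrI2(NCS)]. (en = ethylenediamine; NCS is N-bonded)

diazidobis(ethylenediamine)osmium(III) bromodiiodoisothiocyanatoaluminate(III)

Both ions are complex: the cation is named first with the plain metal name, the anion second with the -ate form; each ion's ligands are alphabetised independently.
Aluminium is always +3 in its complexes; the anion's ligand charges sum to -4, so the complex anion is 1−.
A 1:1 salt means the cation carries the equal and opposite charge, 1+.
Cation: ligand charges sum to -2; for the ion to be 1+, Os = +3.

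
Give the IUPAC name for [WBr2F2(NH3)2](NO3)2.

diamminedibromodifluorotungsten(VI) nitrate

The 2 nitrate counter-ions carry a total charge of -2, so each complex ion is 2+.
Ligand charges: 2×ammine (neutral), 2×bromo (-1 each), 2×fluoro (-1 each); total -4. So W + (-4) = 2+, giving W = +6.
Ligands are named alphabetically: ammine before bromo before fluoro.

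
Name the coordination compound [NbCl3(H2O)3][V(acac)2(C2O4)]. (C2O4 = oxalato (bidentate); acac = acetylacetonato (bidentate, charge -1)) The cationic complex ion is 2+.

The complex cation is given as 2+; its ligand charges sum to -3, so Nb = +5.
A 1:1 salt means the anion carries the equal and opposite charge, 2−.
Anion: ligand charges sum to -4; for the ion to be 2−, V = +2.

triaquatrichloroniobium(V) bis(acetylacetonato)oxalatovanadate(II)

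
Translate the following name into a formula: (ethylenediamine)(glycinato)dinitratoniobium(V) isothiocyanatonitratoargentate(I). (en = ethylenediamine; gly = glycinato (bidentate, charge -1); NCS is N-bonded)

Cation [Nb…]: ligand charges -3, Nb(V) ⇒ ion charge 2+.
Anion [Ag…]: ligand charges -2, Ag(I) ⇒ ion charge 1−.
One 2+ cation requires 2 of the 1− anion.

[Nb(en)(gly)(NO3)2][Ag(NCS)(NO3)]2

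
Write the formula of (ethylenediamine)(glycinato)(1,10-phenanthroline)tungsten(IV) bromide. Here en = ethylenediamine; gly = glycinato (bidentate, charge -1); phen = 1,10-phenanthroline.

Ligands: 1 ethylenediamine (en, neutral), 1 glycinato (gly, -1), 1 1,10-phenanthroline (phen, neutral). Ligand charge sum = -1.
With W in oxidation state +4, the complex ion is [W...]^3+.
Charge balance with bromide (-1) requires 1 complex ion per 3 bromide.

[W(en)(gly)(phen)]Br3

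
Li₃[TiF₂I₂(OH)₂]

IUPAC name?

lithium difluorodihydroxodiiodotitanate(III)

The 3 lithium counter-ions carry a total charge of +3, so each complex ion is 3−.
Ligand charges: 2×fluoro (-1 each), 2×iodo (-1 each), 2×hydroxo (-1 each); total -6. So Ti + (-6) = 3−, giving Ti = +3.
Ligands are named alphabetically: fluoro before hydroxo before iodo.
The complex ion is anionic, so titanium takes the -ate form titanate(III).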